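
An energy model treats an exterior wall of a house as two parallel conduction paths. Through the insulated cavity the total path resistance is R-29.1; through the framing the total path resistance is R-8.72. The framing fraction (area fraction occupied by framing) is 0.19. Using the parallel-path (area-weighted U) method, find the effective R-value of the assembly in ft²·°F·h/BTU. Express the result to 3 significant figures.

20.2 ft²·°F·h/BTU

U_eff = 0.81/29.1 + 0.19/8.72 = 0.02784 + 0.02179 = 0.04962
R_eff = 1/U_eff = 20.15 ft²·°F·h/BTU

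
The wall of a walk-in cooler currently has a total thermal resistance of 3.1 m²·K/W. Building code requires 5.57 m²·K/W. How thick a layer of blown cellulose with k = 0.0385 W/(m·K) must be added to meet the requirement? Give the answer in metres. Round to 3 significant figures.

ΔR = 5.57 − 3.1 = 2.47 m²·K/W
L = ΔR × k = 2.47 × 0.0385 = 0.0951 m

0.0951 m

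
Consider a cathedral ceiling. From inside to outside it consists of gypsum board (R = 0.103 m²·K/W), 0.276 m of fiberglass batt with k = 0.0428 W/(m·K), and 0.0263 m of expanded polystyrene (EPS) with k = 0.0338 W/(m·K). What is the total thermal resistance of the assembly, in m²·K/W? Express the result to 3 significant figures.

0.276/0.0428 = 6.449
0.0263/0.0338 = 0.7781
R_total = 0.103 + 6.449 + 0.7781 = 7.33 m²·K/W

7.33 m²·K/W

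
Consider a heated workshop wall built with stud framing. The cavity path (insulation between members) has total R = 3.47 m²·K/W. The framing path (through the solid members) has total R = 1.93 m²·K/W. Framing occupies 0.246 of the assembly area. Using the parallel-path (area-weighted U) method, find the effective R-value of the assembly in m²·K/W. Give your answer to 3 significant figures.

U_eff = 0.754/3.47 + 0.246/1.93 = 0.2173 + 0.1275 = 0.3448
R_eff = 1/U_eff = 2.901 m²·K/W

2.90 m²·K/W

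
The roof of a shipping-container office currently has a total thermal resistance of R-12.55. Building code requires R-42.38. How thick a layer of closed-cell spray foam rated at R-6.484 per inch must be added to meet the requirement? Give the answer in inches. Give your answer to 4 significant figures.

4.601 in

ΔR = 42.38 − 12.55 = 29.83 ft²·°F·h/BTU
L = ΔR / (R/in) = 29.83/6.484 = 4.6006 in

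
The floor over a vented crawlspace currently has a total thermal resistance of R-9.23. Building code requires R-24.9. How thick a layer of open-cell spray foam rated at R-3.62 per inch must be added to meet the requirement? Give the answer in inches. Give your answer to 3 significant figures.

ΔR = 24.9 − 9.23 = 15.67 ft²·°F·h/BTU
L = ΔR / (R/in) = 15.67/3.62 = 4.329 in

4.33 in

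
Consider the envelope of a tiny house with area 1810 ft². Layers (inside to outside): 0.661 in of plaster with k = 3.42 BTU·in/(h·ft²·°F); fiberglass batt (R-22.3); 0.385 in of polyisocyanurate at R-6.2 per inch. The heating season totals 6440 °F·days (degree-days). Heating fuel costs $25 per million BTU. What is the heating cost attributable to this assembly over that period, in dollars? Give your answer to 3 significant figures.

0.661/3.42 = 0.1933
0.385 × 6.2 = 2.387
R_total = 0.1933 + 22.3 + 2.387 = 24.88 ft²·°F·h/BTU
E = A × HDD × 24 / R = 1810 × 6440 × 24 / 24.88 = 11240000 BTU
Cost = 11240000/10⁶ × 25 = $281.1

281 dollars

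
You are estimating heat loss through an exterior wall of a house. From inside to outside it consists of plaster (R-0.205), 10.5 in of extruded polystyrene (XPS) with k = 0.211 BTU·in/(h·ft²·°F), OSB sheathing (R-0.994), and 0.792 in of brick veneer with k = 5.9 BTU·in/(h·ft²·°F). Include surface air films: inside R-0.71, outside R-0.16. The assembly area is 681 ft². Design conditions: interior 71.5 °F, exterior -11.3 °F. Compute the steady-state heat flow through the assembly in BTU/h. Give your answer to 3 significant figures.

1090 BTU/h

10.5/0.211 = 49.76
0.792/5.9 = 0.1342
R_total = 0.71 + 0.205 + 49.76 + 0.994 + 0.1342 + 0.16 = 51.97 ft²·°F·h/BTU
Q = A·ΔT/R = 681 × (71.5 − (-11.3)) / 51.97 = 1085 BTU/h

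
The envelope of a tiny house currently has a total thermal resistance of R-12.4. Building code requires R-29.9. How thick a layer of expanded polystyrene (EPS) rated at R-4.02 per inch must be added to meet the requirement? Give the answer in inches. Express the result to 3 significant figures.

ΔR = 29.9 − 12.4 = 17.5 ft²·°F·h/BTU
L = ΔR / (R/in) = 17.5/4.02 = 4.353 in

4.35 in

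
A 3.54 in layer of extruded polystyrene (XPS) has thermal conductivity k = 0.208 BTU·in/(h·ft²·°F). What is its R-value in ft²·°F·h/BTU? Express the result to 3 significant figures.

R = L/k = 3.54/0.208 = 17.02 ft²·°F·h/BTU

17.0 ft²·°F·h/BTU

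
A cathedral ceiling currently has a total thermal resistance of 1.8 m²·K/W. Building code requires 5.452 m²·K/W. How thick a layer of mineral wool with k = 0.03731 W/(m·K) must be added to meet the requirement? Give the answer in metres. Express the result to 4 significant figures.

0.1363 m

ΔR = 5.452 − 1.8 = 3.652 m²·K/W
L = ΔR × k = 3.652 × 0.03731 = 0.13626 m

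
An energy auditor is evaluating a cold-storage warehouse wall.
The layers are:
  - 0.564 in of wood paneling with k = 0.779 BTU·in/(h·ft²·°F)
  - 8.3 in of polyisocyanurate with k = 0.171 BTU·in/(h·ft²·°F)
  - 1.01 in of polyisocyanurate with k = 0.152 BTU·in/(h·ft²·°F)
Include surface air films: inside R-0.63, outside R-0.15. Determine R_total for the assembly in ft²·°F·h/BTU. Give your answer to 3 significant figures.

56.7 ft²·°F·h/BTU

0.564/0.779 = 0.724
8.3/0.171 = 48.54
1.01/0.152 = 6.645
R_total = 0.63 + 0.724 + 48.54 + 6.645 + 0.15 = 56.69 ft²·°F·h/BTU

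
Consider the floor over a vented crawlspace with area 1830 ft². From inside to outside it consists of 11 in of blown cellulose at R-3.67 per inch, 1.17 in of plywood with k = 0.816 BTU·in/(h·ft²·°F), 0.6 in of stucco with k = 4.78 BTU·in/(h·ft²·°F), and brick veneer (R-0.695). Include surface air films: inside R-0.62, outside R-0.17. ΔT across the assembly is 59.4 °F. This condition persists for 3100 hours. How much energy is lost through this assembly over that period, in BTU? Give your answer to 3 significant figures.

11 × 3.67 = 40.37
1.17/0.816 = 1.434
0.6/4.78 = 0.1255
R_total = 0.62 + 40.37 + 1.434 + 0.1255 + 0.695 + 0.17 = 43.41 ft²·°F·h/BTU
Q = 1830 × 59.4 / 43.41 = 2504 BTU/h
E = 2504 × 3100 = 7762000 BTU

7760000 BTU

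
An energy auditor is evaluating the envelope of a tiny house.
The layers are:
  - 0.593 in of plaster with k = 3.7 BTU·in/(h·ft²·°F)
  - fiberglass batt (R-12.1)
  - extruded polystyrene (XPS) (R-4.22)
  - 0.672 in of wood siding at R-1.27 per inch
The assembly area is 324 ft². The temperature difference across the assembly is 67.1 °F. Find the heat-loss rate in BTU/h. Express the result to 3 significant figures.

0.593/3.7 = 0.1603
0.672 × 1.27 = 0.8534
R_total = 0.1603 + 12.1 + 4.22 + 0.8534 = 17.33 ft²·°F·h/BTU
Q = A·ΔT/R = 324 × 67.1 / 17.33 = 1254 BTU/h

1250 BTU/h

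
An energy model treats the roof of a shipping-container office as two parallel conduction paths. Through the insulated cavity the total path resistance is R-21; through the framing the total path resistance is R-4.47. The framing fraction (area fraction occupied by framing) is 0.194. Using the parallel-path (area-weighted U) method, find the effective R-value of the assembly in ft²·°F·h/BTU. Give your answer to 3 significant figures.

12.2 ft²·°F·h/BTU

U_eff = 0.806/21 + 0.194/4.47 = 0.03838 + 0.0434 = 0.08178
R_eff = 1/U_eff = 12.23 ft²·°F·h/BTU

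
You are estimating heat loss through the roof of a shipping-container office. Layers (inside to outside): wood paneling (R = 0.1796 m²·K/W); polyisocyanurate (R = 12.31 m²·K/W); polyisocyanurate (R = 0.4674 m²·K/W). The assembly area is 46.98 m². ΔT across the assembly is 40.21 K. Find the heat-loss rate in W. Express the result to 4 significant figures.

R_total = 0.1796 + 12.31 + 0.4674 = 12.957 m²·K/W
Q = A·ΔT/R = 46.98 × 40.21 / 12.957 = 145.79 W

145.8 W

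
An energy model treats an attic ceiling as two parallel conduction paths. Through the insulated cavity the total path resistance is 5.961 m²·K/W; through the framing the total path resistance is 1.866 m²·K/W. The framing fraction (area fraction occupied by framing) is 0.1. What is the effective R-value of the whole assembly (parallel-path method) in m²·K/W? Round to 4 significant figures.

U_eff = 0.9/5.961 + 0.1/1.866 = 0.15098 + 0.053591 = 0.20457
R_eff = 1/U_eff = 4.8883 m²·K/W

4.888 m²·K/W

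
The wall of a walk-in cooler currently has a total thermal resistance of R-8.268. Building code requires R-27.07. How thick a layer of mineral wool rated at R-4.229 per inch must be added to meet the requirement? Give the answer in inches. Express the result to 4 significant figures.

4.446 in

ΔR = 27.07 − 8.268 = 18.802 ft²·°F·h/BTU
L = ΔR / (R/in) = 18.802/4.229 = 4.446 in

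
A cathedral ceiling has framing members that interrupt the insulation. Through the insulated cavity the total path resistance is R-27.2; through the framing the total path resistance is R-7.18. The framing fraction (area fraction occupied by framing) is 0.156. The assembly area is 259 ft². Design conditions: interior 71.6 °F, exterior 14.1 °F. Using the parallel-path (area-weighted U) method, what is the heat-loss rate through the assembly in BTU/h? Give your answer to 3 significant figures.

U_eff = 0.844/27.2 + 0.156/7.18 = 0.03103 + 0.02173 = 0.05276
R_eff = 1/U_eff = 18.96 ft²·°F·h/BTU
Q = 259 × (71.6 − 14.1) / 18.96 = 785.7 BTU/h

786 BTU/h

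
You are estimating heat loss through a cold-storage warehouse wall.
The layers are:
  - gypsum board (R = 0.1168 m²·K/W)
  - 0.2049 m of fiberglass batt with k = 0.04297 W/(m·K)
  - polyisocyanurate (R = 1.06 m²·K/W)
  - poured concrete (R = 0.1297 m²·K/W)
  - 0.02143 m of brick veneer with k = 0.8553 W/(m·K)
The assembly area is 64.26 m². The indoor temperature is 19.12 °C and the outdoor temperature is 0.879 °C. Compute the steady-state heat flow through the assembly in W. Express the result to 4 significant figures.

192.2 W

0.2049/0.04297 = 4.7684
0.02143/0.8553 = 0.025056
R_total = 0.1168 + 4.7684 + 1.06 + 0.1297 + 0.025056 = 6.1 m²·K/W
Q = A·ΔT/R = 64.26 × (19.12 − 0.879) / 6.1 = 192.16 W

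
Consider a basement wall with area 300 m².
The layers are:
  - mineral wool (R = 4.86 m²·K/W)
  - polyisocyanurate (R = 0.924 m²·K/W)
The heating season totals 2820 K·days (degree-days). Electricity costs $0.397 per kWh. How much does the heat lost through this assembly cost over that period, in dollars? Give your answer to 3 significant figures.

R_total = 4.86 + 0.924 = 5.784 m²·K/W
E = A × HDD × 24 / R / 1000 = 300 × 2820 × 24 / 5.784 / 1000 = 3510 kWh
Cost = 3510 × 0.397 = $1394

1390 dollars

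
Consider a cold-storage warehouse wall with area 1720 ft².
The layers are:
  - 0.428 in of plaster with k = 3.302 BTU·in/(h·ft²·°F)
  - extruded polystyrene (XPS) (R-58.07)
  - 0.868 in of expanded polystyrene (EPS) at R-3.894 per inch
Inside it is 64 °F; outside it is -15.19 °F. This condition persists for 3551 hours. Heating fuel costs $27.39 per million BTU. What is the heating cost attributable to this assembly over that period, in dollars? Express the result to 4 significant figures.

215.1 dollars

0.428/3.302 = 0.12962
0.868 × 3.894 = 3.38
R_total = 0.12962 + 58.07 + 3.38 = 61.58 ft²·°F·h/BTU
Q = 1720 × (64 − (-15.19)) / 61.58 = 2211.9 BTU/h
E = 2211.9 × 3551 = 7854400 BTU
Cost = 7854400/10⁶ × 27.39 = $215.13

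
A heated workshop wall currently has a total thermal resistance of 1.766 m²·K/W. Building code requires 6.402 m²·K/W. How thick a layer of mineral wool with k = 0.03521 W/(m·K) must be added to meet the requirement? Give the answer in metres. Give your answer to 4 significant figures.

0.1632 m

ΔR = 6.402 − 1.766 = 4.636 m²·K/W
L = ΔR × k = 4.636 × 0.03521 = 0.16323 m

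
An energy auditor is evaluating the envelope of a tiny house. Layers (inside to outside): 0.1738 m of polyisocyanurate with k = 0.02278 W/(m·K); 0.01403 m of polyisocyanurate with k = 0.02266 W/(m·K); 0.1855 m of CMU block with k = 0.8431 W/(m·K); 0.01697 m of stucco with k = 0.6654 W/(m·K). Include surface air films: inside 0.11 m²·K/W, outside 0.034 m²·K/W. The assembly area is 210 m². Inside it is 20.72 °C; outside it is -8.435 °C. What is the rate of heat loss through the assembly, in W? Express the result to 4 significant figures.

708.8 W

0.1738/0.02278 = 7.6295
0.01403/0.02266 = 0.61915
0.1855/0.8431 = 0.22002
0.01697/0.6654 = 0.025503
R_total = 0.11 + 7.6295 + 0.61915 + 0.22002 + 0.025503 + 0.034 = 8.6382 m²·K/W
Q = A·ΔT/R = 210 × (20.72 − (-8.435)) / 8.6382 = 708.78 W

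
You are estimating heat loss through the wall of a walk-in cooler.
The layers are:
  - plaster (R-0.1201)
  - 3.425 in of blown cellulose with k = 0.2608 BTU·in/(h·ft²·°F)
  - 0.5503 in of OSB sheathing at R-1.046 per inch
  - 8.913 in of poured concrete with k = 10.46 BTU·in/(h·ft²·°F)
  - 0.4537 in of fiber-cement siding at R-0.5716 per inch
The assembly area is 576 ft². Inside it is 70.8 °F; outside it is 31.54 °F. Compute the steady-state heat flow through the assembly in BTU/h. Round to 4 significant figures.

3.425/0.2608 = 13.133
0.5503 × 1.046 = 0.57561
8.913/10.46 = 0.8521
0.4537 × 0.5716 = 0.25933
R_total = 0.1201 + 13.133 + 0.57561 + 0.8521 + 0.25933 = 14.94 ft²·°F·h/BTU
Q = A·ΔT/R = 576 × (70.8 − 31.54) / 14.94 = 1513.7 BTU/h

1514 BTU/h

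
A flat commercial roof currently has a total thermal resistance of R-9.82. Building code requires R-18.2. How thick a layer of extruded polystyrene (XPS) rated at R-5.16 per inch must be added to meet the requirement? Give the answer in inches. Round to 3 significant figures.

ΔR = 18.2 − 9.82 = 8.38 ft²·°F·h/BTU
L = ΔR / (R/in) = 8.38/5.16 = 1.624 in

1.62 in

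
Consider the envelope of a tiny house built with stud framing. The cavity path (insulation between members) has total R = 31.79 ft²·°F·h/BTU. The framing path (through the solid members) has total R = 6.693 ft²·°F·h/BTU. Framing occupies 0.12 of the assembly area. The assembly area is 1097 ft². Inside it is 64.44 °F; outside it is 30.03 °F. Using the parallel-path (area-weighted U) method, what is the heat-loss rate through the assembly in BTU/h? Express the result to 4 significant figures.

1722 BTU/h

U_eff = 0.88/31.79 + 0.12/6.693 = 0.027682 + 0.017929 = 0.045611
R_eff = 1/U_eff = 21.925 ft²·°F·h/BTU
Q = 1097 × (64.44 − 30.03) / 21.925 = 1721.7 BTU/h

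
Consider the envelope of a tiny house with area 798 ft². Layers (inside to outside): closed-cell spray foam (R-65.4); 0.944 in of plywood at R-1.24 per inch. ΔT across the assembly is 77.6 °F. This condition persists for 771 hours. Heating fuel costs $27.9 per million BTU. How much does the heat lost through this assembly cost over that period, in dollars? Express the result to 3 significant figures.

20.0 dollars

0.944 × 1.24 = 1.171
R_total = 65.4 + 1.171 = 66.57 ft²·°F·h/BTU
Q = 798 × 77.6 / 66.57 = 930.2 BTU/h
E = 930.2 × 771 = 717200 BTU
Cost = 717200/10⁶ × 27.9 = $20.01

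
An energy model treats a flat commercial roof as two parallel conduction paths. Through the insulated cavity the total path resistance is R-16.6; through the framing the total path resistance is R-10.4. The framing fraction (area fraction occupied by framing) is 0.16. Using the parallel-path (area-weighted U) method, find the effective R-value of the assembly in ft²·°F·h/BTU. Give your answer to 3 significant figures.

U_eff = 0.84/16.6 + 0.16/10.4 = 0.0506 + 0.01538 = 0.06599
R_eff = 1/U_eff = 15.15 ft²·°F·h/BTU

15.2 ft²·°F·h/BTU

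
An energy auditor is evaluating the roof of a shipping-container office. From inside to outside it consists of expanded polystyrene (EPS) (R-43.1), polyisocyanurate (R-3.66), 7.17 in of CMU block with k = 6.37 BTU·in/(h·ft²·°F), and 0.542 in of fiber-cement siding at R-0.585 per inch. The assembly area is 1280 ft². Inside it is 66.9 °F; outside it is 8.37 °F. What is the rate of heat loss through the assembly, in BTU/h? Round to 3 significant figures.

1550 BTU/h

7.17/6.37 = 1.126
0.542 × 0.585 = 0.3171
R_total = 43.1 + 3.66 + 1.126 + 0.3171 = 48.2 ft²·°F·h/BTU
Q = A·ΔT/R = 1280 × (66.9 − 8.37) / 48.2 = 1554 BTU/h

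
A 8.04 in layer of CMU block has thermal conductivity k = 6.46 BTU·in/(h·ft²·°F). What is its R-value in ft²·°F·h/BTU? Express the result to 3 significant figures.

1.24 ft²·°F·h/BTU

R = L/k = 8.04/6.46 = 1.245 ft²·°F·h/BTU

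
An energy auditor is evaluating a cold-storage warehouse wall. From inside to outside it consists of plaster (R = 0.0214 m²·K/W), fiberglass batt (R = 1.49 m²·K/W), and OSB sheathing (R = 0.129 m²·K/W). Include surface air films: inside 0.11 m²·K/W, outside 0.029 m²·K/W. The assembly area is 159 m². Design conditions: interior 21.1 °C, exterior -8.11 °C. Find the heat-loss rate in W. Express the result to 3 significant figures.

R_total = 0.11 + 0.0214 + 1.49 + 0.129 + 0.029 = 1.779 m²·K/W
Q = A·ΔT/R = 159 × (21.1 − (-8.11)) / 1.779 = 2610 W

2610 W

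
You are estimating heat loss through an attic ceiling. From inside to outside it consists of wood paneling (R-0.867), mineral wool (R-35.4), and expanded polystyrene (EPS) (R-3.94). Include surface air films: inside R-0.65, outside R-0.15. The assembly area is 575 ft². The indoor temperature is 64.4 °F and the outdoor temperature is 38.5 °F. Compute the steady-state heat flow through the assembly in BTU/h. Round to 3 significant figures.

363 BTU/h

R_total = 0.65 + 0.867 + 35.4 + 3.94 + 0.15 = 41.01 ft²·°F·h/BTU
Q = A·ΔT/R = 575 × (64.4 − 38.5) / 41.01 = 363.2 BTU/h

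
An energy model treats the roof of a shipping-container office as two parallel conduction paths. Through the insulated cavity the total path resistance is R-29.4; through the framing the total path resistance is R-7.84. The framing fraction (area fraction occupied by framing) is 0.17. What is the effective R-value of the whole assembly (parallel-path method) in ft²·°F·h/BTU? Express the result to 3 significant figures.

20.0 ft²·°F·h/BTU

U_eff = 0.83/29.4 + 0.17/7.84 = 0.02823 + 0.02168 = 0.04991
R_eff = 1/U_eff = 20.03 ft²·°F·h/BTU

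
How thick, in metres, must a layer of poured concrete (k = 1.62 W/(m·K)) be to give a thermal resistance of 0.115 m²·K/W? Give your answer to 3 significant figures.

L = R·k = 0.115 × 1.62 = 0.1863 m

0.186 m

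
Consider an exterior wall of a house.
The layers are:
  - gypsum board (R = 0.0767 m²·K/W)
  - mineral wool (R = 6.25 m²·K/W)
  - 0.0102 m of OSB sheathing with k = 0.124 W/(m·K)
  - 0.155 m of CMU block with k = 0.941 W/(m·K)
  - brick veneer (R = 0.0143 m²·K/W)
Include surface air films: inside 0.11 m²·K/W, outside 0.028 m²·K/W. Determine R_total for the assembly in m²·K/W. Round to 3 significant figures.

6.73 m²·K/W

0.0102/0.124 = 0.08226
0.155/0.941 = 0.1647
R_total = 0.11 + 0.0767 + 6.25 + 0.08226 + 0.1647 + 0.0143 + 0.028 = 6.726 m²·K/W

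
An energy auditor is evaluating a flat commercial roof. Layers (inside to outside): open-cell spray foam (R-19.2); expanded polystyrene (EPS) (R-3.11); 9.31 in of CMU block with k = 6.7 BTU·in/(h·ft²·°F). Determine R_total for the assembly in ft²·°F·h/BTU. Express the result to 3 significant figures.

23.7 ft²·°F·h/BTU

9.31/6.7 = 1.39
R_total = 19.2 + 3.11 + 1.39 = 23.7 ft²·°F·h/BTU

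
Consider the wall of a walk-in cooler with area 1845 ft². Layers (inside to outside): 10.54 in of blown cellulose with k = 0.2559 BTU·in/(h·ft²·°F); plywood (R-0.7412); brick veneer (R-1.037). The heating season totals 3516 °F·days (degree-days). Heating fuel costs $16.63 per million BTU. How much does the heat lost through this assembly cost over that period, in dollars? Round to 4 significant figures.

60.26 dollars

10.54/0.2559 = 41.188
R_total = 41.188 + 0.7412 + 1.037 = 42.966 ft²·°F·h/BTU
E = A × HDD × 24 / R = 1845 × 3516 × 24 / 42.966 = 3623500 BTU
Cost = 3623500/10⁶ × 16.63 = $60.259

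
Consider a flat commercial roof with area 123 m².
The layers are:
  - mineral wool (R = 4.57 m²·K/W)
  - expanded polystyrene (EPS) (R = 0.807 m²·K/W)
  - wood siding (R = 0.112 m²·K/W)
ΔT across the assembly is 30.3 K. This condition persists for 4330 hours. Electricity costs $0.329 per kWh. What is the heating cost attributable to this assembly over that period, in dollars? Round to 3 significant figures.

967 dollars

R_total = 4.57 + 0.807 + 0.112 = 5.489 m²·K/W
Q = 123 × 30.3 / 5.489 = 679 W
E = 679 W × 4330 h / 1000 = 2940 kWh
Cost = 2940 × 0.329 = $967.2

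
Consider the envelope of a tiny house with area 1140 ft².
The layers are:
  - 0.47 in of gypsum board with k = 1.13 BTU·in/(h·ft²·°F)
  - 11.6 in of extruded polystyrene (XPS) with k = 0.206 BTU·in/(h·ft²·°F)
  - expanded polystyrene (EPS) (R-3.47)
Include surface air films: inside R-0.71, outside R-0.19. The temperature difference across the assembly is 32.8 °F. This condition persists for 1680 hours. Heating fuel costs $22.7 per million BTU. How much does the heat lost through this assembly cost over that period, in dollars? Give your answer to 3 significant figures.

0.47/1.13 = 0.4159
11.6/0.206 = 56.31
R_total = 0.71 + 0.4159 + 56.31 + 3.47 + 0.19 = 61.1 ft²·°F·h/BTU
Q = 1140 × 32.8 / 61.1 = 612 BTU/h
E = 612 × 1680 = 1028000 BTU
Cost = 1028000/10⁶ × 22.7 = $23.34

23.3 dollars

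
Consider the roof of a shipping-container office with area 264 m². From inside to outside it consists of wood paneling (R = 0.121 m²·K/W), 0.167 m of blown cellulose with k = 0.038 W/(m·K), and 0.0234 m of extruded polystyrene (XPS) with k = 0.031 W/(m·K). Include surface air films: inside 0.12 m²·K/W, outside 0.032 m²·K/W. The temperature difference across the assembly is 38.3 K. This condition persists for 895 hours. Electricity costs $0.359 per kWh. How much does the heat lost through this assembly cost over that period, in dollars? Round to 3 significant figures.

599 dollars

0.167/0.038 = 4.395
0.0234/0.031 = 0.7548
R_total = 0.12 + 0.121 + 4.395 + 0.7548 + 0.032 = 5.423 m²·K/W
Q = 264 × 38.3 / 5.423 = 1865 W
E = 1865 W × 895 h / 1000 = 1669 kWh
Cost = 1669 × 0.359 = $599.1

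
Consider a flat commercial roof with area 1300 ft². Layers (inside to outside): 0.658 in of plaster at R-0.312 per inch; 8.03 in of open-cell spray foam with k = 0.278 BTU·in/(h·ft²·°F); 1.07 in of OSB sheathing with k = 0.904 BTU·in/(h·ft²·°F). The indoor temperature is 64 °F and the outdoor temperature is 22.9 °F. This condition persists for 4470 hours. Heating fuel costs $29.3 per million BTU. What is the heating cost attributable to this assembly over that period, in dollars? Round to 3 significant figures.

0.658 × 0.312 = 0.2053
8.03/0.278 = 28.88
1.07/0.904 = 1.184
R_total = 0.2053 + 28.88 + 1.184 = 30.27 ft²·°F·h/BTU
Q = 1300 × (64 − 22.9) / 30.27 = 1765 BTU/h
E = 1765 × 4470 = 7889000 BTU
Cost = 7889000/10⁶ × 29.3 = $231.1

231 dollars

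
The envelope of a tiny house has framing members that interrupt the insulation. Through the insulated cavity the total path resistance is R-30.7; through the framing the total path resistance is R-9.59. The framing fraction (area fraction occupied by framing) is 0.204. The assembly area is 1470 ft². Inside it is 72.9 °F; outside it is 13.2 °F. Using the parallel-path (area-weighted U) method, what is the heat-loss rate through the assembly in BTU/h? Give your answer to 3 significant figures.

U_eff = 0.796/30.7 + 0.204/9.59 = 0.02593 + 0.02127 = 0.0472
R_eff = 1/U_eff = 21.19 ft²·°F·h/BTU
Q = 1470 × (72.9 − 13.2) / 21.19 = 4142 BTU/h

4140 BTU/h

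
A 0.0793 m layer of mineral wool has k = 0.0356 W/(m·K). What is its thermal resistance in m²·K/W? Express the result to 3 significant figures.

R = L/k = 0.0793/0.0356 = 2.228 m²·K/W

2.23 m²·K/W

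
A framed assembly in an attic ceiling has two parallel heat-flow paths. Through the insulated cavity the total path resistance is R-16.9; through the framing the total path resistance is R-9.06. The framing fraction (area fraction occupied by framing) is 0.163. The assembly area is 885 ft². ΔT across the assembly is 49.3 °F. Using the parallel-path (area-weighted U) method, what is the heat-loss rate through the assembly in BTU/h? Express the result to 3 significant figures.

U_eff = 0.837/16.9 + 0.163/9.06 = 0.04953 + 0.01799 = 0.06752
R_eff = 1/U_eff = 14.81 ft²·°F·h/BTU
Q = 885 × 49.3 / 14.81 = 2946 BTU/h

2950 BTU/h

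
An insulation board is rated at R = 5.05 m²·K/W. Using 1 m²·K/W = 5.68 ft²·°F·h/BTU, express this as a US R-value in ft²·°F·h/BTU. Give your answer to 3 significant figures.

28.7 ft²·°F·h/BTU

R_US = 5.05 × 5.68 = 28.68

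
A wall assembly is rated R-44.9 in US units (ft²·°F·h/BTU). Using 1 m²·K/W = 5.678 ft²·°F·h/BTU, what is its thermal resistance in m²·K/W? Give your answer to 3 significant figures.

R_SI = 44.9/5.678 = 7.908

7.91 m²·K/W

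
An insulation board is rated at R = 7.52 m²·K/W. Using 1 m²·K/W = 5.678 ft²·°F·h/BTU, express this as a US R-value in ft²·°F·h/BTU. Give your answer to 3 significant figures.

42.7 ft²·°F·h/BTU

R_US = 7.52 × 5.678 = 42.7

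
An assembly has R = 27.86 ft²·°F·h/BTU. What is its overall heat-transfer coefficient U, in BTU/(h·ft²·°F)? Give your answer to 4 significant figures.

U = 1/R = 1/27.86 = 0.035894

0.03589 BTU/(h·ft²·°F)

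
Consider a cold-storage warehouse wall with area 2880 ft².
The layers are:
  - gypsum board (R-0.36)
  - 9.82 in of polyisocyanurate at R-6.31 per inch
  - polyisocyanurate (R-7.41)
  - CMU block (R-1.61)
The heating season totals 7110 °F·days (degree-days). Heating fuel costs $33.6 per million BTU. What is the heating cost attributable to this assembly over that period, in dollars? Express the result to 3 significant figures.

231 dollars

9.82 × 6.31 = 61.96
R_total = 0.36 + 61.96 + 7.41 + 1.61 = 71.34 ft²·°F·h/BTU
E = A × HDD × 24 / R = 2880 × 7110 × 24 / 71.34 = 6888000 BTU
Cost = 6888000/10⁶ × 33.6 = $231.4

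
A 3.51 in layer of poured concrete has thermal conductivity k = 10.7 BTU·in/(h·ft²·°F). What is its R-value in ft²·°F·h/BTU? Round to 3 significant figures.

0.328 ft²·°F·h/BTU

R = L/k = 3.51/10.7 = 0.328 ft²·°F·h/BTU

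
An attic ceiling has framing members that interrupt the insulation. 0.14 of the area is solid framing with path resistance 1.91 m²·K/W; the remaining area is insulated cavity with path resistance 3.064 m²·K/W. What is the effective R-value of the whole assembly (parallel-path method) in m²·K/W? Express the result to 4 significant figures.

2.825 m²·K/W

U_eff = 0.86/3.064 + 0.14/1.91 = 0.28068 + 0.073298 = 0.35398
R_eff = 1/U_eff = 2.825 m²·K/W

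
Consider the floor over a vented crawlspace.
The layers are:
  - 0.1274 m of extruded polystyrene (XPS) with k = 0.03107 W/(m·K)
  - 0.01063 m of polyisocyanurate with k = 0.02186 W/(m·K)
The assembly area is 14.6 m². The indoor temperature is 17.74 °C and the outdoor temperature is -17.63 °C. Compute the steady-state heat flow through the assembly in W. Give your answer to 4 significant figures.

0.1274/0.03107 = 4.1004
0.01063/0.02186 = 0.48628
R_total = 4.1004 + 0.48628 = 4.5867 m²·K/W
Q = A·ΔT/R = 14.6 × (17.74 − (-17.63)) / 4.5867 = 112.59 W

112.6 W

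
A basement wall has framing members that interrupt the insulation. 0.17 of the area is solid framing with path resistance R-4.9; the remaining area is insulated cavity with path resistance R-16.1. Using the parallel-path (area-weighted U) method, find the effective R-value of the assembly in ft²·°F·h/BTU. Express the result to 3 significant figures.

11.6 ft²·°F·h/BTU

U_eff = 0.83/16.1 + 0.17/4.9 = 0.05155 + 0.03469 = 0.08625
R_eff = 1/U_eff = 11.59 ft²·°F·h/BTU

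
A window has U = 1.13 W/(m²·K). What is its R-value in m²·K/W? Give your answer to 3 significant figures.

0.885 m²·K/W

R = 1/U = 1/1.13 = 0.885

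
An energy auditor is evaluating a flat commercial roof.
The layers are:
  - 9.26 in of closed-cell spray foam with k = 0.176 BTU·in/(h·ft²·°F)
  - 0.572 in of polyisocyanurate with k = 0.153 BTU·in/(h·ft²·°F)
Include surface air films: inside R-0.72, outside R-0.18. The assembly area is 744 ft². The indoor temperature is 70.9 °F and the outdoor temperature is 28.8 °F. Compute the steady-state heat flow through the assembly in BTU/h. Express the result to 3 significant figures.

547 BTU/h

9.26/0.176 = 52.61
0.572/0.153 = 3.739
R_total = 0.72 + 52.61 + 3.739 + 0.18 = 57.25 ft²·°F·h/BTU
Q = A·ΔT/R = 744 × (70.9 − 28.8) / 57.25 = 547.1 BTU/h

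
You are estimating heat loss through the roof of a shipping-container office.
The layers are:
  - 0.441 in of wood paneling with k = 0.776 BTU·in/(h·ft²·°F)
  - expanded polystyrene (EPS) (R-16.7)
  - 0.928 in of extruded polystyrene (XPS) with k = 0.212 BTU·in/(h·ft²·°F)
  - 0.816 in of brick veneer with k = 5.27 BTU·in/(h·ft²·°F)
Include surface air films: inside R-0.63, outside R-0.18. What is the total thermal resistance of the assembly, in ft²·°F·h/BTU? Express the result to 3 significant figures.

0.441/0.776 = 0.5683
0.928/0.212 = 4.377
0.816/5.27 = 0.1548
R_total = 0.63 + 0.5683 + 16.7 + 4.377 + 0.1548 + 0.18 = 22.61 ft²·°F·h/BTU

22.6 ft²·°F·h/BTU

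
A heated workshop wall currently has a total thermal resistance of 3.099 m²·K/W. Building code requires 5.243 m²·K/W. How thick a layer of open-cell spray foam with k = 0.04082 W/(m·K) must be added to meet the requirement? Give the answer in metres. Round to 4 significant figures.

ΔR = 5.243 − 3.099 = 2.144 m²·K/W
L = ΔR × k = 2.144 × 0.04082 = 0.087518 m

0.08752 m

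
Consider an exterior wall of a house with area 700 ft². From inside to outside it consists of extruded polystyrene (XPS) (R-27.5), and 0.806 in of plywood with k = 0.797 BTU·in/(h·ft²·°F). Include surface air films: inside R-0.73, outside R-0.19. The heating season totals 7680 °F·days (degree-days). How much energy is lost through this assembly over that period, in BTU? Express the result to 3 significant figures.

0.806/0.797 = 1.011
R_total = 0.73 + 27.5 + 1.011 + 0.19 = 29.43 ft²·°F·h/BTU
E = A × HDD × 24 / R = 700 × 7680 × 24 / 29.43 = 4384000 BTU

4380000 BTU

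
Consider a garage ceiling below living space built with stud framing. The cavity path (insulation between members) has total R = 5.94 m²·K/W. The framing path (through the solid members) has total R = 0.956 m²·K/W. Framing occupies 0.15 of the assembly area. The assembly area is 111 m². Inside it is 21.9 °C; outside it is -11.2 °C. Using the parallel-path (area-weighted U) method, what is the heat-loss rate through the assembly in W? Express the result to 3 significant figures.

1100 W

U_eff = 0.85/5.94 + 0.15/0.956 = 0.1431 + 0.1569 = 0.3
R_eff = 1/U_eff = 3.333 m²·K/W
Q = 111 × (21.9 − (-11.2)) / 3.333 = 1102 W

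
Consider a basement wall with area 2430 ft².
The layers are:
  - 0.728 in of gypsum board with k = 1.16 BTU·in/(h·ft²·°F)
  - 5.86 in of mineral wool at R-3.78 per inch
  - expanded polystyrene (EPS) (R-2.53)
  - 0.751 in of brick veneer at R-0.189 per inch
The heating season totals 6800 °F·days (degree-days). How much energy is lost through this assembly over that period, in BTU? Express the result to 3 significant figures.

15600000 BTU

0.728/1.16 = 0.6276
5.86 × 3.78 = 22.15
0.751 × 0.189 = 0.1419
R_total = 0.6276 + 22.15 + 2.53 + 0.1419 = 25.45 ft²·°F·h/BTU
E = A × HDD × 24 / R = 2430 × 6800 × 24 / 25.45 = 15580000 BTU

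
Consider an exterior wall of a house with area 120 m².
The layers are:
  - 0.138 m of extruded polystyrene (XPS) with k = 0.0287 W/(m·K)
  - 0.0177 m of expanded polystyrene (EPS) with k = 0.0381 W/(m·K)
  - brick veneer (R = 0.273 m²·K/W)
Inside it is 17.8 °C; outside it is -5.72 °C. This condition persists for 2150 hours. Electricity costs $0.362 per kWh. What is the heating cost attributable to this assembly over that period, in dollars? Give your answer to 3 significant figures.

396 dollars

0.138/0.0287 = 4.808
0.0177/0.0381 = 0.4646
R_total = 4.808 + 0.4646 + 0.273 = 5.546 m²·K/W
Q = 120 × (17.8 − (-5.72)) / 5.546 = 508.9 W
E = 508.9 W × 2150 h / 1000 = 1094 kWh
Cost = 1094 × 0.362 = $396.1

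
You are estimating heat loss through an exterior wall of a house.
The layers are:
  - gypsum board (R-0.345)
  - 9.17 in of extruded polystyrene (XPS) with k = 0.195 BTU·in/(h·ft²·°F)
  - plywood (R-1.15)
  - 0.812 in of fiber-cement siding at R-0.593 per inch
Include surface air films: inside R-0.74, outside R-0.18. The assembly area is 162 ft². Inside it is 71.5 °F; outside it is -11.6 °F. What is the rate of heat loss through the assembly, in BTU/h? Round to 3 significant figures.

270 BTU/h

9.17/0.195 = 47.03
0.812 × 0.593 = 0.4815
R_total = 0.74 + 0.345 + 47.03 + 1.15 + 0.4815 + 0.18 = 49.92 ft²·°F·h/BTU
Q = A·ΔT/R = 162 × (71.5 − (-11.6)) / 49.92 = 269.7 BTU/h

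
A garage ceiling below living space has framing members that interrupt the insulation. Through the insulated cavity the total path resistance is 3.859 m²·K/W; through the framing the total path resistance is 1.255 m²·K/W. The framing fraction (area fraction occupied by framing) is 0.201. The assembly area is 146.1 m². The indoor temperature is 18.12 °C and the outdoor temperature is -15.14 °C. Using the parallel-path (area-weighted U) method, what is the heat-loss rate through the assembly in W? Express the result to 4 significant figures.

U_eff = 0.799/3.859 + 0.201/1.255 = 0.20705 + 0.16016 = 0.36721
R_eff = 1/U_eff = 2.7233 m²·K/W
Q = 146.1 × (18.12 − (-15.14)) / 2.7233 = 1784.4 W

1784 W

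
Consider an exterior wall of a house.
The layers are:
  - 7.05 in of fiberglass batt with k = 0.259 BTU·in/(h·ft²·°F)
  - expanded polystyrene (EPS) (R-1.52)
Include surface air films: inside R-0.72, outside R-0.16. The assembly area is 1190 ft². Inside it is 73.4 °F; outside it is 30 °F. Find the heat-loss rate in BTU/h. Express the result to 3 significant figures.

1740 BTU/h

7.05/0.259 = 27.22
R_total = 0.72 + 27.22 + 1.52 + 0.16 = 29.62 ft²·°F·h/BTU
Q = A·ΔT/R = 1190 × (73.4 − 30) / 29.62 = 1744 BTU/h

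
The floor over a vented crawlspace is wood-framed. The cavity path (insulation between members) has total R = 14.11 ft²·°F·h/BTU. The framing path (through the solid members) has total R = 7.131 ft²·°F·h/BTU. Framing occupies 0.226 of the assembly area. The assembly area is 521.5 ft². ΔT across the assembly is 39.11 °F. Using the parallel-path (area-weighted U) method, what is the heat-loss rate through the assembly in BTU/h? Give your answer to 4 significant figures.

1765 BTU/h

U_eff = 0.774/14.11 + 0.226/7.131 = 0.054855 + 0.031693 = 0.086547
R_eff = 1/U_eff = 11.554 ft²·°F·h/BTU
Q = 521.5 × 39.11 / 11.554 = 1765.2 BTU/h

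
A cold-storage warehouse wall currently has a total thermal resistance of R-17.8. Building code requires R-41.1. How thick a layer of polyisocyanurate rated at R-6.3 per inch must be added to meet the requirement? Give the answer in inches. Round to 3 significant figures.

3.70 in

ΔR = 41.1 − 17.8 = 23.3 ft²·°F·h/BTU
L = ΔR / (R/in) = 23.3/6.3 = 3.698 in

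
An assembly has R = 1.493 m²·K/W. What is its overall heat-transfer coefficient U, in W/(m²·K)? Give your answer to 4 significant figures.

U = 1/R = 1/1.493 = 0.66979

0.6698 W/(m²·K)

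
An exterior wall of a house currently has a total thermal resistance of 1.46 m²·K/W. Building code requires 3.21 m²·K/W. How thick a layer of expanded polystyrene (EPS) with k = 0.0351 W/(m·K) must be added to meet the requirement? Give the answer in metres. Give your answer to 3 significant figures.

0.0614 m

ΔR = 3.21 − 1.46 = 1.75 m²·K/W
L = ΔR × k = 1.75 × 0.0351 = 0.06143 m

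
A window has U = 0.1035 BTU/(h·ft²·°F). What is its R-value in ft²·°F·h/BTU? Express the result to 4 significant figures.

9.662 ft²·°F·h/BTU

R = 1/U = 1/0.1035 = 9.6618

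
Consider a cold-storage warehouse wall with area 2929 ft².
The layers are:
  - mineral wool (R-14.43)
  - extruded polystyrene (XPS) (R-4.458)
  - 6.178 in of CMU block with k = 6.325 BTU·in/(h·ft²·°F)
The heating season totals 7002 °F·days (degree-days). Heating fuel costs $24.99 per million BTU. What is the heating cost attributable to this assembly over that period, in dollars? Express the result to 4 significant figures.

619.2 dollars

6.178/6.325 = 0.97676
R_total = 14.43 + 4.458 + 0.97676 = 19.865 ft²·°F·h/BTU
E = A × HDD × 24 / R = 2929 × 7002 × 24 / 19.865 = 24778000 BTU
Cost = 24778000/10⁶ × 24.99 = $619.21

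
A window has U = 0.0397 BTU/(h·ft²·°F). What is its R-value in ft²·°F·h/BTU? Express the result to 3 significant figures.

R = 1/U = 1/0.0397 = 25.19

25.2 ft²·°F·h/BTU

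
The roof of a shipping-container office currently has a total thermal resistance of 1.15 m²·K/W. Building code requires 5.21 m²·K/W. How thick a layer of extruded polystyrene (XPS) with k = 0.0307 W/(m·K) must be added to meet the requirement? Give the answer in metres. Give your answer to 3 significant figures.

0.125 m

ΔR = 5.21 − 1.15 = 4.06 m²·K/W
L = ΔR × k = 4.06 × 0.0307 = 0.1246 m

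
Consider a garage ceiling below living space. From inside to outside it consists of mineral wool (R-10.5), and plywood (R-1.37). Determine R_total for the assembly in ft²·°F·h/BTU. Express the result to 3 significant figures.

11.9 ft²·°F·h/BTU

R_total = 10.5 + 1.37 = 11.87 ft²·°F·h/BTU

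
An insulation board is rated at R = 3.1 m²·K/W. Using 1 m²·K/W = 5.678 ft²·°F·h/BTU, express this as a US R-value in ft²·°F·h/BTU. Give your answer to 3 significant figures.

R_US = 3.1 × 5.678 = 17.6

17.6 ft²·°F·h/BTU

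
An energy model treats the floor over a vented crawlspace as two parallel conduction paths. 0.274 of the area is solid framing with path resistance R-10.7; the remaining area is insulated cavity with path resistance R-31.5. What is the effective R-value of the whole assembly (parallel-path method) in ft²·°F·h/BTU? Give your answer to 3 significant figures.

U_eff = 0.726/31.5 + 0.274/10.7 = 0.02305 + 0.02561 = 0.04866
R_eff = 1/U_eff = 20.55 ft²·°F·h/BTU

20.6 ft²·°F·h/BTU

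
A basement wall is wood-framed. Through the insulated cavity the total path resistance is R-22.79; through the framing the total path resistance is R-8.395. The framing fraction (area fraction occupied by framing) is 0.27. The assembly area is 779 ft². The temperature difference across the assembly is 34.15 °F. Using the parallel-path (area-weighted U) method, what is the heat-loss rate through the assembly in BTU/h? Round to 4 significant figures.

1708 BTU/h

U_eff = 0.73/22.79 + 0.27/8.395 = 0.032032 + 0.032162 = 0.064194
R_eff = 1/U_eff = 15.578 ft²·°F·h/BTU
Q = 779 × 34.15 / 15.578 = 1707.7 BTU/h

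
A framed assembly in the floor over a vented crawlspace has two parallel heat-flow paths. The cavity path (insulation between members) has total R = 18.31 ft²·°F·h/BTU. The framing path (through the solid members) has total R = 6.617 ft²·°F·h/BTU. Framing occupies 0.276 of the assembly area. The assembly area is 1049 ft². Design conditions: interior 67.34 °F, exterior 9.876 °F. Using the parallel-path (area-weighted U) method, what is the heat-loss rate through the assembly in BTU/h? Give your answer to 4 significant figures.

4898 BTU/h

U_eff = 0.724/18.31 + 0.276/6.617 = 0.039541 + 0.041711 = 0.081252
R_eff = 1/U_eff = 12.307 ft²·°F·h/BTU
Q = 1049 × (67.34 − 9.876) / 12.307 = 4897.8 BTU/h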